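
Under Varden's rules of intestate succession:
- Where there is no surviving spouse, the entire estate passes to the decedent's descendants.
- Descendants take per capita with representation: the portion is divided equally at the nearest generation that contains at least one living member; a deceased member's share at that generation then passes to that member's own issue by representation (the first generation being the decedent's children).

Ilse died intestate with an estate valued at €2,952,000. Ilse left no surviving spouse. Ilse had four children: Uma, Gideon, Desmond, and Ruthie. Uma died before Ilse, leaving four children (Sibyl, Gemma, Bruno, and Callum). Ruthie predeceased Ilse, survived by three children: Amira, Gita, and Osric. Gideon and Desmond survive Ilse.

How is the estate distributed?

The entire €2,952,000 passes to the descendants.
That amount (€2,952,000) is divided into 4 shares of €738,000: Gideon and Desmond each take €738,000; Uma's €738,000 share passes to Uma's issue; Ruthie's €738,000 share passes to Ruthie's issue.
Uma's share (€738,000) is divided into 4 shares of €184,500: Sibyl, Gemma, Bruno, and Callum each take €184,500.
Ruthie's share (€738,000) is divided into 3 shares of €246,000: Amira, Gita, and Osric each take €246,000.

Sibyl: €184,500; Gemma: €184,500; Bruno: €184,500; Callum: €184,500; Gideon: €738,000; Desmond: €738,000; Amira: €246,000; Gita: €246,000; Osric: €246,000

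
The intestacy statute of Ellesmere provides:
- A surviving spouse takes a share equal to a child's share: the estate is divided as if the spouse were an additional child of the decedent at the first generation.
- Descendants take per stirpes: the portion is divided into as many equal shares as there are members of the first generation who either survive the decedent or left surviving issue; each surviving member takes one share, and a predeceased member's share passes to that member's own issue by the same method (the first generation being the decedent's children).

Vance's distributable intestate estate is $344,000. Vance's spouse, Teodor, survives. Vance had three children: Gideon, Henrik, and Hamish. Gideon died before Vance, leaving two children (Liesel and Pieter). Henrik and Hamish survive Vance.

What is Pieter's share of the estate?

The spouse counts as an additional share at the children's level, so there are 4 primary shares of $86,000. Teodor takes one such share ($86,000).
The children's combined portion ($258,000) is divided into 3 shares of $86,000: Henrik and Hamish each take $86,000; Gideon's $86,000 share passes to Gideon's issue.
Gideon's share ($86,000) is divided into 2 shares of $43,000: Liesel and Pieter each take $43,000.

Pieter receives $43,000.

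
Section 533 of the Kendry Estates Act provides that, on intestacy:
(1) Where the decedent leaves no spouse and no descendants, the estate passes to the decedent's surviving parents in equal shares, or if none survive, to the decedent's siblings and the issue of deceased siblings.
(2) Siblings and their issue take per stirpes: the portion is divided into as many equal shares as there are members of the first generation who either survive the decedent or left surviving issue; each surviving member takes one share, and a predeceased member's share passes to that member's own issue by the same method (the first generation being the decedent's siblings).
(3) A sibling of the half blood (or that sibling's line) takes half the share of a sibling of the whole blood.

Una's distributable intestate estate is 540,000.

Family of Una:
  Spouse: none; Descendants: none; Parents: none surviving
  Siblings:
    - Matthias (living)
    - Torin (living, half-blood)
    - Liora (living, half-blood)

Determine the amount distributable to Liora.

The entire 540,000 passes to the siblings and their issue.
Counting each half-blood sibling's line as half a unit, there are 2 units in 540,000, so one unit is 270,000. Whole-blood lines (Matthias) take 270,000 each; half-blood lines (Torin and Liora) take 135,000 each.

Liora receives 135,000.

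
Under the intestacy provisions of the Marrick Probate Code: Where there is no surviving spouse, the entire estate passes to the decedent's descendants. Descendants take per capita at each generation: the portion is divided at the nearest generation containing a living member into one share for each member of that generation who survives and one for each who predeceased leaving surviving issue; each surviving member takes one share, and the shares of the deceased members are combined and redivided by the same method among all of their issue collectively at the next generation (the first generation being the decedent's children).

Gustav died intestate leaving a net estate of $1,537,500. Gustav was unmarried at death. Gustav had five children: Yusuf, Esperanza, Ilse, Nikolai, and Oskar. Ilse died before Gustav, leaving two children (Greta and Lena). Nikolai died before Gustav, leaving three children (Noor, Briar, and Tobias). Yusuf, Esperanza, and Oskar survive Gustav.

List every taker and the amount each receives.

Yusuf: $307,500; Esperanza: $307,500; Greta: $123,000; Lena: $123,000; Noor: $123,000; Briar: $123,000; Tobias: $123,000; Oskar: $307,500

The entire $1,537,500 passes to the descendants.
That amount ($1,537,500) is divided at the children's generation into 5 shares of $307,500. Yusuf, Esperanza, and Oskar each take $307,500. The 2 shares of the deceased (Ilse and Nikolai) are combined into a pool of $615,000.
That pool ($615,000) is divided at the grandchildren's generation equally among Greta, Lena, Noor, Briar, and Tobias: $123,000 each.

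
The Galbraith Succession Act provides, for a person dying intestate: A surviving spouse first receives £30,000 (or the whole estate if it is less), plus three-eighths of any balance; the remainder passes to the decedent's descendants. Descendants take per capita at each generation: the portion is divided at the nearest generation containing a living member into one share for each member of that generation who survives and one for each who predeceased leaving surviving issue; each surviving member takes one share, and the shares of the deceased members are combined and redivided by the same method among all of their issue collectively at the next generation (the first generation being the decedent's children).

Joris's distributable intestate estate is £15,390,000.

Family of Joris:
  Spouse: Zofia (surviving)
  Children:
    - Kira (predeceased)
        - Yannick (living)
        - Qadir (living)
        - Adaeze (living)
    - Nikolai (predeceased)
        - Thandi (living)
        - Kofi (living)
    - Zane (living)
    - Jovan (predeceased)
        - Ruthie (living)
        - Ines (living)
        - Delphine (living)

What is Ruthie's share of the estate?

Zofia first takes £30,000, leaving a balance of £15,360,000. Zofia then takes three-eighths of the balance (£5,760,000), for a total of £5,790,000. The remaining £9,600,000 passes to the descendants.
The descendants' portion (£9,600,000) is divided at the children's generation into 4 shares of £2,400,000. Zane takes £2,400,000. The 3 shares of the deceased (Kira, Nikolai, and Jovan) are combined into a pool of £7,200,000.
That pool (£7,200,000) is divided at the grandchildren's generation equally among Yannick, Qadir, Adaeze, Thandi, Kofi, Ruthie, Ines, and Delphine: £900,000 each.

Ruthie receives £900,000.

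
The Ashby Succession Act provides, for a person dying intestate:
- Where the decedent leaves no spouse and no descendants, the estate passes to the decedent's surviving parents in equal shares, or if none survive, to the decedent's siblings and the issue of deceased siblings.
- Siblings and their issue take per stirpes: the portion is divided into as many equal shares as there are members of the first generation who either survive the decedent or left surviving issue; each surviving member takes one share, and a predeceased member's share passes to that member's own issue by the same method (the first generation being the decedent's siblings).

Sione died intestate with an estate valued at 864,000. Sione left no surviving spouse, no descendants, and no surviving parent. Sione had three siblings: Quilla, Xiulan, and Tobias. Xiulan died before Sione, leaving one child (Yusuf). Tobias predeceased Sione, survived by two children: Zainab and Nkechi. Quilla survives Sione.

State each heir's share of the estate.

The entire 864,000 passes to the siblings and their issue.
That amount (864,000) is divided into 3 shares of 288,000: Quilla takes 288,000; Xiulan's 288,000 share passes to Xiulan's issue; Tobias's 288,000 share passes to Tobias's issue.
Xiulan's share (288,000) passes entirely to Yusuf.
Tobias's share (288,000) is divided into 2 shares of 144,000: Zainab and Nkechi each take 144,000.

Quilla: 288,000; Yusuf: 288,000; Zainab: 144,000; Nkechi: 144,000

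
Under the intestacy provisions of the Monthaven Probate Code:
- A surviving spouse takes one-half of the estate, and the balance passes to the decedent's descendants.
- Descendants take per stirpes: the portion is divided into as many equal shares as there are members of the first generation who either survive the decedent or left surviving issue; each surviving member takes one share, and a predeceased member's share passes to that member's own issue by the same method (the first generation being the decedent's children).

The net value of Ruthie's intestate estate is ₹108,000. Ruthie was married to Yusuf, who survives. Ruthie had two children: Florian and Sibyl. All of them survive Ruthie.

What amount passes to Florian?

Florian receives ₹27,000.

Yusuf takes one-half of ₹108,000 = ₹54,000. The remaining ₹54,000 passes to the descendants.
The descendants' portion (₹54,000) is divided into 2 shares of ₹27,000: Florian and Sibyl each take ₹27,000.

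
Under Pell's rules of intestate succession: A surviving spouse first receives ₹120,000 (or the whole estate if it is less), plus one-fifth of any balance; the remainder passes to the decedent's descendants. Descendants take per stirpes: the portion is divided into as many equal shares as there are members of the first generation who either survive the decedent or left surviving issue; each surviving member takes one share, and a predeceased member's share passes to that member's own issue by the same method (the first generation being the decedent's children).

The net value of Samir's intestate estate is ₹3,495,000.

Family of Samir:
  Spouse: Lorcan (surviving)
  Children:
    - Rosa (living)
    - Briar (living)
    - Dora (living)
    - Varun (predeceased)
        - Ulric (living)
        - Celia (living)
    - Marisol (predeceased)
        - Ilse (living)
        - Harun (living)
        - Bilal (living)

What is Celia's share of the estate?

Lorcan first takes ₹120,000, leaving a balance of ₹3,375,000. Lorcan then takes one-fifth of the balance (₹675,000), for a total of ₹795,000. The remaining ₹2,700,000 passes to the descendants.
The descendants' portion (₹2,700,000) is divided into 5 shares of ₹540,000: Rosa, Briar, and Dora each take ₹540,000; Varun's ₹540,000 share passes to Varun's issue; Marisol's ₹540,000 share passes to Marisol's issue.
Varun's share (₹540,000) is divided into 2 shares of ₹270,000: Ulric and Celia each take ₹270,000.
Marisol's share (₹540,000) is divided into 3 shares of ₹180,000: Ilse, Harun, and Bilal each take ₹180,000.

Celia receives ₹270,000.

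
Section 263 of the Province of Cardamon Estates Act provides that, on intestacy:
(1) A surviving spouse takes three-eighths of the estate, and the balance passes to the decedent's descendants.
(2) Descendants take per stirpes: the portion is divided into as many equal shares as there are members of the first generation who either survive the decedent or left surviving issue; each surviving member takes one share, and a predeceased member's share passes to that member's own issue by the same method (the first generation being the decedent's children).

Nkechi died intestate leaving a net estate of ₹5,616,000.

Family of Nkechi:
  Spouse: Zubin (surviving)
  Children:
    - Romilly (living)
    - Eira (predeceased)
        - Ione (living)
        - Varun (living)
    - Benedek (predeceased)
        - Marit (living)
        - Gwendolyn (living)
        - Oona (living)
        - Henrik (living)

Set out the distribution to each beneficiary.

Zubin takes three-eighths of ₹5,616,000 = ₹2,106,000. The remaining ₹3,510,000 passes to the descendants.
The descendants' portion (₹3,510,000) is divided into 3 shares of ₹1,170,000: Romilly takes ₹1,170,000; Eira's ₹1,170,000 share passes to Eira's issue; Benedek's ₹1,170,000 share passes to Benedek's issue.
Eira's share (₹1,170,000) is divided into 2 shares of ₹585,000: Ione and Varun each take ₹585,000.
Benedek's share (₹1,170,000) is divided into 4 shares of ₹292,500: Marit, Gwendolyn, Oona, and Henrik each take ₹292,500.

Zubin: ₹2,106,000; Romilly: ₹1,170,000; Ione: ₹585,000; Varun: ₹585,000; Marit: ₹292,500; Gwendolyn: ₹292,500; Oona: ₹292,500; Henrik: ₹292,500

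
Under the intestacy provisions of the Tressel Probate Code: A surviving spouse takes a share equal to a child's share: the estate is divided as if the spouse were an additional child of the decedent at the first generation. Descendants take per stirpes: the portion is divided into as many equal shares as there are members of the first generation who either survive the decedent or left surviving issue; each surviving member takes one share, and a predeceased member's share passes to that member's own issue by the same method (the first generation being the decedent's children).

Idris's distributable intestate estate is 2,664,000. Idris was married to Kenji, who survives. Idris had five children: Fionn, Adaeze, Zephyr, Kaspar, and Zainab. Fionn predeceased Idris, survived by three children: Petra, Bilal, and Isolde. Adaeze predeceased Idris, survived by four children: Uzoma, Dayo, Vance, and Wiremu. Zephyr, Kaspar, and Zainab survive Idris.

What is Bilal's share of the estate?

The spouse counts as an additional share at the children's level, so there are 6 primary shares of 444,000. Kenji takes one such share (444,000).
The children's combined portion (2,220,000) is divided into 5 shares of 444,000: Zephyr, Kaspar, and Zainab each take 444,000; Fionn's 444,000 share passes to Fionn's issue; Adaeze's 444,000 share passes to Adaeze's issue.
Fionn's share (444,000) is divided into 3 shares of 148,000: Petra, Bilal, and Isolde each take 148,000.
Adaeze's share (444,000) is divided into 4 shares of 111,000: Uzoma, Dayo, Vance, and Wiremu each take 111,000.

Bilal receives 148,000.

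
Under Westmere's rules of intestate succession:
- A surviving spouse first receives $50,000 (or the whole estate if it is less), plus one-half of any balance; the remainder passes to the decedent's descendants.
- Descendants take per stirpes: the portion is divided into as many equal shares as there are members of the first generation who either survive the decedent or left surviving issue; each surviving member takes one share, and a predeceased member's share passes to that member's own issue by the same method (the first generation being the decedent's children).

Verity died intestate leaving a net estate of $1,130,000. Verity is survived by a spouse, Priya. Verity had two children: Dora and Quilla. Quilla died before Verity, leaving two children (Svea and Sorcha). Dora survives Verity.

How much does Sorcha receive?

Sorcha receives $135,000.

Priya first takes $50,000, leaving a balance of $1,080,000. Priya then takes one-half of the balance ($540,000), for a total of $590,000. The remaining $540,000 passes to the descendants.
The descendants' portion ($540,000) is divided into 2 shares of $270,000: Dora takes $270,000; Quilla's $270,000 share passes to Quilla's issue.
Quilla's share ($270,000) is divided into 2 shares of $135,000: Svea and Sorcha each take $135,000.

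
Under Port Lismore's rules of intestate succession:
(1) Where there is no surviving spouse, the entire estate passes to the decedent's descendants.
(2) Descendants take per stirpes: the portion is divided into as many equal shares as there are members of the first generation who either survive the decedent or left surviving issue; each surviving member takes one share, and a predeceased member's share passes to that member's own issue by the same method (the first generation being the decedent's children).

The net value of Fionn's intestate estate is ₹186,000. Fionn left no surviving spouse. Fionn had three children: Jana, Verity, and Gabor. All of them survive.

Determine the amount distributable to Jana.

Jana receives ₹62,000.

The entire ₹186,000 passes to the descendants.
That amount (₹186,000) is divided into 3 shares of ₹62,000: Jana, Verity, and Gabor each take ₹62,000.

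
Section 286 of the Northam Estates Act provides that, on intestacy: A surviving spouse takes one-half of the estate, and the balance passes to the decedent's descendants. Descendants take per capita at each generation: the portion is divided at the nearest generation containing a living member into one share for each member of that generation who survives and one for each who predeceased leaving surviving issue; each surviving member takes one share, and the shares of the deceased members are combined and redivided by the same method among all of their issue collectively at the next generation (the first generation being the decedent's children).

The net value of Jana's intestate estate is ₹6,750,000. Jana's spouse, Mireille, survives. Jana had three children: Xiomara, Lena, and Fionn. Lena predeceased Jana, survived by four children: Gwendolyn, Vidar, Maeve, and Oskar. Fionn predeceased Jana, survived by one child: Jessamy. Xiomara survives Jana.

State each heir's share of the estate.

Mireille takes one-half of ₹6,750,000 = ₹3,375,000. The remaining ₹3,375,000 passes to the descendants.
The descendants' portion (₹3,375,000) is divided at the children's generation into 3 shares of ₹1,125,000. Xiomara takes ₹1,125,000. The 2 shares of the deceased (Lena and Fionn) are combined into a pool of ₹2,250,000.
That pool (₹2,250,000) is divided at the grandchildren's generation equally among Gwendolyn, Vidar, Maeve, Oskar, and Jessamy: ₹450,000 each.

Mireille: ₹3,375,000; Xiomara: ₹1,125,000; Gwendolyn: ₹450,000; Vidar: ₹450,000; Maeve: ₹450,000; Oskar: ₹450,000; Jessamy: ₹450,000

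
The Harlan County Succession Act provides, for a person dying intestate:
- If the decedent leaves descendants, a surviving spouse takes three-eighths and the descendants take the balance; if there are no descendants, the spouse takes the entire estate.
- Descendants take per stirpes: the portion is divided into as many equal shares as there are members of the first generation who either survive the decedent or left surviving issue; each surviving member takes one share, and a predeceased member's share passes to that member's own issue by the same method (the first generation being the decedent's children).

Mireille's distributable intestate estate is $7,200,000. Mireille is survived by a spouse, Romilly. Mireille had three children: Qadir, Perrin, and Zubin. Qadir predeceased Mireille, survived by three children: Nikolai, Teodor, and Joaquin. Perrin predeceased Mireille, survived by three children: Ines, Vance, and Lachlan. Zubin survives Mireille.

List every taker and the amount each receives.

Romilly takes three-eighths of $7,200,000 = $2,700,000. The remaining $4,500,000 passes to the descendants.
The descendants' portion ($4,500,000) is divided into 3 shares of $1,500,000: Zubin takes $1,500,000; Qadir's $1,500,000 share passes to Qadir's issue; Perrin's $1,500,000 share passes to Perrin's issue.
Qadir's share ($1,500,000) is divided into 3 shares of $500,000: Nikolai, Teodor, and Joaquin each take $500,000.
Perrin's share ($1,500,000) is divided into 3 shares of $500,000: Ines, Vance, and Lachlan each take $500,000.

Romilly: $2,700,000; Nikolai: $500,000; Teodor: $500,000; Joaquin: $500,000; Ines: $500,000; Vance: $500,000; Lachlan: $500,000; Zubin: $1,500,000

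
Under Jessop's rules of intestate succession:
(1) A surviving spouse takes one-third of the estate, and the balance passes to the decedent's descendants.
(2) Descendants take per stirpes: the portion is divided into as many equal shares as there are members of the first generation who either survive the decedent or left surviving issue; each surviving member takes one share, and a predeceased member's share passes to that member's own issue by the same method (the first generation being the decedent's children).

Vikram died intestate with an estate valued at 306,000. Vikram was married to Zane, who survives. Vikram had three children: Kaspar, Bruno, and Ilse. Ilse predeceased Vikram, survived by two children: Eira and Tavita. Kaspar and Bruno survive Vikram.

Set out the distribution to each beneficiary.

Zane: 102,000; Kaspar: 68,000; Bruno: 68,000; Eira: 34,000; Tavita: 34,000

Zane takes one-third of 306,000 = 102,000. The remaining 204,000 passes to the descendants.
The descendants' portion (204,000) is divided into 3 shares of 68,000: Kaspar and Bruno each take 68,000; Ilse's 68,000 share passes to Ilse's issue.
Ilse's share (68,000) is divided into 2 shares of 34,000: Eira and Tavita each take 34,000.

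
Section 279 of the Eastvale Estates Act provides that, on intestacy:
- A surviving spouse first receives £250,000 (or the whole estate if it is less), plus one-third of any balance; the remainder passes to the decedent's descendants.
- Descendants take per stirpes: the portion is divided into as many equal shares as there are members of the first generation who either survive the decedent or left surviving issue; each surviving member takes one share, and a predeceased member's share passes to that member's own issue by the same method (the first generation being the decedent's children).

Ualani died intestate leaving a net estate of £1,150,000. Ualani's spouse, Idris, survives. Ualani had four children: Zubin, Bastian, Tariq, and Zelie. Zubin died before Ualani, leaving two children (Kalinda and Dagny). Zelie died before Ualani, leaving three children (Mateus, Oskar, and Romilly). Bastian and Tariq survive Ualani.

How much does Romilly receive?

Idris first takes £250,000, leaving a balance of £900,000. Idris then takes one-third of the balance (£300,000), for a total of £550,000. The remaining £600,000 passes to the descendants.
The descendants' portion (£600,000) is divided into 4 shares of £150,000: Bastian and Tariq each take £150,000; Zubin's £150,000 share passes to Zubin's issue; Zelie's £150,000 share passes to Zelie's issue.
Zubin's share (£150,000) is divided into 2 shares of £75,000: Kalinda and Dagny each take £75,000.
Zelie's share (£150,000) is divided into 3 shares of £50,000: Mateus, Oskar, and Romilly each take £50,000.

Romilly receives £50,000.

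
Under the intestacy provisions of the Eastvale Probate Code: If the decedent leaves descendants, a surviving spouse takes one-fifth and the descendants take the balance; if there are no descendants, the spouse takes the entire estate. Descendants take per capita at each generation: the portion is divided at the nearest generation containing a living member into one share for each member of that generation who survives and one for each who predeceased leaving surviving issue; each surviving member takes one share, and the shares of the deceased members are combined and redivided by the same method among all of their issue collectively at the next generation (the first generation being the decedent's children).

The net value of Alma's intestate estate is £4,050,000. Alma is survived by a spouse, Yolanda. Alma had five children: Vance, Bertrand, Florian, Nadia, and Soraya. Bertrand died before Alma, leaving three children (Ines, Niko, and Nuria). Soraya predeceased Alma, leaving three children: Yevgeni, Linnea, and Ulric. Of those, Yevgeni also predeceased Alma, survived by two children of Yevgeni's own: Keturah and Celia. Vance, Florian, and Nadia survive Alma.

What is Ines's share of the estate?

Ines receives £216,000.

Yolanda takes one-fifth of £4,050,000 = £810,000. The remaining £3,240,000 passes to the descendants.
The descendants' portion (£3,240,000) is divided at the children's generation into 5 shares of £648,000. Vance, Florian, and Nadia each take £648,000. The 2 shares of the deceased (Bertrand and Soraya) are combined into a pool of £1,296,000.
That pool (£1,296,000) is divided at the grandchildren's generation into 6 shares of £216,000. Ines, Niko, Nuria, Linnea, and Ulric each take £216,000. The remaining share for the deceased Yevgeni (£216,000) is carried to the next generation.
That pool (£216,000) is divided at the great-grandchildren's generation equally among Keturah and Celia: £108,000 each.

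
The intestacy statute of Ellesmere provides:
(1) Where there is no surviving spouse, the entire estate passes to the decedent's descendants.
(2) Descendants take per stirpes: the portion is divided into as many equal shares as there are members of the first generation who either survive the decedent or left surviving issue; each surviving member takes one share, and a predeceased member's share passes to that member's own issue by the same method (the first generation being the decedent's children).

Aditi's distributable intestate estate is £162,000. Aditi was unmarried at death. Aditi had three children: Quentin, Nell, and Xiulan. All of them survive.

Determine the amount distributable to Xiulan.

Xiulan receives £54,000.

The entire £162,000 passes to the descendants.
That amount (£162,000) is divided into 3 shares of £54,000: Quentin, Nell, and Xiulan each take £54,000.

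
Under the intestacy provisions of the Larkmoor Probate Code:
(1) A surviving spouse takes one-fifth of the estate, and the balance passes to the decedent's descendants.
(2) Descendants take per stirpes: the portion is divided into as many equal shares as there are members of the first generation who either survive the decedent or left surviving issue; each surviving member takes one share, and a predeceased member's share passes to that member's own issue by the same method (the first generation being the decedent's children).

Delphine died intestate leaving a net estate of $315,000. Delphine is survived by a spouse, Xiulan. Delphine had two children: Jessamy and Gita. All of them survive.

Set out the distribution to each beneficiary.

Xiulan: $63,000; Jessamy: $126,000; Gita: $126,000

Xiulan takes one-fifth of $315,000 = $63,000. The remaining $252,000 passes to the descendants.
The descendants' portion ($252,000) is divided into 2 shares of $126,000: Jessamy and Gita each take $126,000.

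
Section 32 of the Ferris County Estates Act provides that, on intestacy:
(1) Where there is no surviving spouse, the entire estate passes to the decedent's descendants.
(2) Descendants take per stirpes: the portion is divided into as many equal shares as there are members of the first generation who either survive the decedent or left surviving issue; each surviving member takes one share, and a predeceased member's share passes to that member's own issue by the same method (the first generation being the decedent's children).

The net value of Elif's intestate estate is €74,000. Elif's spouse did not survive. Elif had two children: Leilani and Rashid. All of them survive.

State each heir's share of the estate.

Leilani: €37,000; Rashid: €37,000

The entire €74,000 passes to the descendants.
That amount (€74,000) is divided into 2 shares of €37,000: Leilani and Rashid each take €37,000.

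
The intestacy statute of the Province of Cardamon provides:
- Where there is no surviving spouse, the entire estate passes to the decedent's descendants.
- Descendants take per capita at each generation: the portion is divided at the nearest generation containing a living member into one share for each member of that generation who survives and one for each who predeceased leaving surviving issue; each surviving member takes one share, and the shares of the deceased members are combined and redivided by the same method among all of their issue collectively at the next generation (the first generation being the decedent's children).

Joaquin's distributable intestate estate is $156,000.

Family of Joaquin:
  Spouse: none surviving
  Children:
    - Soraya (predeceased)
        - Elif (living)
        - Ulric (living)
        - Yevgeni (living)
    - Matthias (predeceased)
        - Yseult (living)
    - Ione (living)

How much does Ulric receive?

The entire $156,000 passes to the descendants.
That amount ($156,000) is divided at the children's generation into 3 shares of $52,000. Ione takes $52,000. The 2 shares of the deceased (Soraya and Matthias) are combined into a pool of $104,000.
That pool ($104,000) is divided at the grandchildren's generation equally among Elif, Ulric, Yevgeni, and Yseult: $26,000 each.

Ulric receives $26,000.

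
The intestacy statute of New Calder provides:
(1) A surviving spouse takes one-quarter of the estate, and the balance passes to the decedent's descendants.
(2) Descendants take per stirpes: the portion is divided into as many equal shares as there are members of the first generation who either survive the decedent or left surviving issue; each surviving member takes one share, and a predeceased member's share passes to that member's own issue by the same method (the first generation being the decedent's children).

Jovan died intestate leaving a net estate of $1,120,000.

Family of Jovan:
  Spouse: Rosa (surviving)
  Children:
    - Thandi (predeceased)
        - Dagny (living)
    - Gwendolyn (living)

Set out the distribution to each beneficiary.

Rosa: $280,000; Dagny: $420,000; Gwendolyn: $420,000

Rosa takes one-quarter of $1,120,000 = $280,000. The remaining $840,000 passes to the descendants.
The descendants' portion ($840,000) is divided into 2 shares of $420,000: Gwendolyn takes $420,000; Thandi's $420,000 share passes to Thandi's issue.
Thandi's share ($420,000) passes entirely to Dagny.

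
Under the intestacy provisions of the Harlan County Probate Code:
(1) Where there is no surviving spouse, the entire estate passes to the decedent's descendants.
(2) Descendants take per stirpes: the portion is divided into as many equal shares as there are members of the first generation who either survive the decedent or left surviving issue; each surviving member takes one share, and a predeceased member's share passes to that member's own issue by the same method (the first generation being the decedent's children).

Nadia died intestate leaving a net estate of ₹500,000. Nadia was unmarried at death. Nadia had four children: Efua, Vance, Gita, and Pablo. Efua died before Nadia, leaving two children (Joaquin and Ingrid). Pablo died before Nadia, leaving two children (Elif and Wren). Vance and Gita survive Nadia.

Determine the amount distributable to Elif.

Elif receives ₹62,500.

The entire ₹500,000 passes to the descendants.
That amount (₹500,000) is divided into 4 shares of ₹125,000: Vance and Gita each take ₹125,000; Efua's ₹125,000 share passes to Efua's issue; Pablo's ₹125,000 share passes to Pablo's issue.
Efua's share (₹125,000) is divided into 2 shares of ₹62,500: Joaquin and Ingrid each take ₹62,500.
Pablo's share (₹125,000) is divided into 2 shares of ₹62,500: Elif and Wren each take ₹62,500.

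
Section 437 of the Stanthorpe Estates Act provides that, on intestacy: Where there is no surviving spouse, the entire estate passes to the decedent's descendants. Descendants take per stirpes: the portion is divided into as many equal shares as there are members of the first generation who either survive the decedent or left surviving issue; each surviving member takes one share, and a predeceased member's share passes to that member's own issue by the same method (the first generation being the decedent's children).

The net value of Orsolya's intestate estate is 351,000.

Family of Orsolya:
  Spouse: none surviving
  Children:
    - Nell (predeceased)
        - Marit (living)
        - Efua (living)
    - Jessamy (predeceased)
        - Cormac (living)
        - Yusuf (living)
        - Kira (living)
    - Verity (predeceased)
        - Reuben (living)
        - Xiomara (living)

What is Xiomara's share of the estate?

Xiomara receives 58,500.

The entire 351,000 passes to the descendants.
That amount (351,000) is divided into 3 shares of 117,000: Nell's 117,000 share passes to Nell's issue; Jessamy's 117,000 share passes to Jessamy's issue; Verity's 117,000 share passes to Verity's issue.
Nell's share (117,000) is divided into 2 shares of 58,500: Marit and Efua each take 58,500.
Jessamy's share (117,000) is divided into 3 shares of 39,000: Cormac, Yusuf, and Kira each take 39,000.
Verity's share (117,000) is divided into 2 shares of 58,500: Reuben and Xiomara each take 58,500.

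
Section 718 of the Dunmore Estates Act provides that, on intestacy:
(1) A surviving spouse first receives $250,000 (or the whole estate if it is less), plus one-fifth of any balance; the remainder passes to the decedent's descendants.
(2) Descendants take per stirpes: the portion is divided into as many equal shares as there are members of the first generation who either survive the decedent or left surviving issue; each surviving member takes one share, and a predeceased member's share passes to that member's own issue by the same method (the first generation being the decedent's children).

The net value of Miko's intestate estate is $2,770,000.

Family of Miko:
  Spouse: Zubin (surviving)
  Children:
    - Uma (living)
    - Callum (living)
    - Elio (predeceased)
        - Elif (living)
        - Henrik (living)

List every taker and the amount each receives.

Zubin first takes $250,000, leaving a balance of $2,520,000. Zubin then takes one-fifth of the balance ($504,000), for a total of $754,000. The remaining $2,016,000 passes to the descendants.
The descendants' portion ($2,016,000) is divided into 3 shares of $672,000: Uma and Callum each take $672,000; Elio's $672,000 share passes to Elio's issue.
Elio's share ($672,000) is divided into 2 shares of $336,000: Elif and Henrik each take $336,000.

Zubin: $754,000; Uma: $672,000; Callum: $672,000; Elif: $336,000; Henrik: $336,000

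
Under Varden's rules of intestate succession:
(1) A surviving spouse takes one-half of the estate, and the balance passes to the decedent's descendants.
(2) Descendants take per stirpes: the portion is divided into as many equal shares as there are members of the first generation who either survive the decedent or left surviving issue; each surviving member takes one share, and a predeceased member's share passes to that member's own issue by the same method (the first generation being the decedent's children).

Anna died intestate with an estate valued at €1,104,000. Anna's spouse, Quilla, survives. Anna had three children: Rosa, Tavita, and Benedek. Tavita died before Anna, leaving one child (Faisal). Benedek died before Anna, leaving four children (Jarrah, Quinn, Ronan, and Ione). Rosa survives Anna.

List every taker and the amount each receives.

Quilla takes one-half of €1,104,000 = €552,000. The remaining €552,000 passes to the descendants.
The descendants' portion (€552,000) is divided into 3 shares of €184,000: Rosa takes €184,000; Tavita's €184,000 share passes to Tavita's issue; Benedek's €184,000 share passes to Benedek's issue.
Tavita's share (€184,000) passes entirely to Faisal.
Benedek's share (€184,000) is divided into 4 shares of €46,000: Jarrah, Quinn, Ronan, and Ione each take €46,000.

Quilla: €552,000; Rosa: €184,000; Faisal: €184,000; Jarrah: €46,000; Quinn: €46,000; Ronan: €46,000; Ione: €46,000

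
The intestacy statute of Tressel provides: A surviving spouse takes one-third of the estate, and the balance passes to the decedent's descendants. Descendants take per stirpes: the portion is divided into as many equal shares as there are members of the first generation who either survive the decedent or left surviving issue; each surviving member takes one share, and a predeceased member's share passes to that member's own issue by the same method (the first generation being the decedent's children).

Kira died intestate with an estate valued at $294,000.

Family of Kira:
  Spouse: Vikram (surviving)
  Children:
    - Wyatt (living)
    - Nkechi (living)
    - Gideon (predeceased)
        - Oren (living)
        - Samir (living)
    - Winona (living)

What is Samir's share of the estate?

Samir receives $24,500.

Vikram takes one-third of $294,000 = $98,000. The remaining $196,000 passes to the descendants.
The descendants' portion ($196,000) is divided into 4 shares of $49,000: Wyatt, Nkechi, and Winona each take $49,000; Gideon's $49,000 share passes to Gideon's issue.
Gideon's share ($49,000) is divided into 2 shares of $24,500: Oren and Samir each take $24,500.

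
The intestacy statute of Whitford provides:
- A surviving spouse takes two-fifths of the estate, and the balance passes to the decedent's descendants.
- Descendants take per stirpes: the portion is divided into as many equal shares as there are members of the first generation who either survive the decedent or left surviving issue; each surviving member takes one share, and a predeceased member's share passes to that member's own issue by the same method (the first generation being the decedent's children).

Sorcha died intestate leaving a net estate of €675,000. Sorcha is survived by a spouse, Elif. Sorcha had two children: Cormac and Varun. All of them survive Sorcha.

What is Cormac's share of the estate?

Cormac receives €202,500.

Elif takes two-fifths of €675,000 = €270,000. The remaining €405,000 passes to the descendants.
The descendants' portion (€405,000) is divided into 2 shares of €202,500: Cormac and Varun each take €202,500.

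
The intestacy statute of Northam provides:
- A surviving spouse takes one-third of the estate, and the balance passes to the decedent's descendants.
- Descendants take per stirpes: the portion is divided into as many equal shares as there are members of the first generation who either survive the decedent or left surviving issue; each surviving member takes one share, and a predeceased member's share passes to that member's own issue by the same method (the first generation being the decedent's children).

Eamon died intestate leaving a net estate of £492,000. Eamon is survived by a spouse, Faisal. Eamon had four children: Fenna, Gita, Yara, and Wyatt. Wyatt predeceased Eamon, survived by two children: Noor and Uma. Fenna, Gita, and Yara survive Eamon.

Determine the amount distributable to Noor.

Faisal takes one-third of £492,000 = £164,000. The remaining £328,000 passes to the descendants.
The descendants' portion (£328,000) is divided into 4 shares of £82,000: Fenna, Gita, and Yara each take £82,000; Wyatt's £82,000 share passes to Wyatt's issue.
Wyatt's share (£82,000) is divided into 2 shares of £41,000: Noor and Uma each take £41,000.

Noor receives £41,000.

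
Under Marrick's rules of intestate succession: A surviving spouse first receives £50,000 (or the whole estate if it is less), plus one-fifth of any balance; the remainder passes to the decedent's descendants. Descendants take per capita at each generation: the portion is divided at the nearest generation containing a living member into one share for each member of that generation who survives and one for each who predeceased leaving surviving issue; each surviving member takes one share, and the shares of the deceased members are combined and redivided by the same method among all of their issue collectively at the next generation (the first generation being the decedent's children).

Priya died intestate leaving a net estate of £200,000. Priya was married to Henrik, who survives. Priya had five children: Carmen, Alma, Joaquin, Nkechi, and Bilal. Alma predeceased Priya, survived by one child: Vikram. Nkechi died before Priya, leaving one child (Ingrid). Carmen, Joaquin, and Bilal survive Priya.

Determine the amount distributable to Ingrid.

Henrik first takes £50,000, leaving a balance of £150,000. Henrik then takes one-fifth of the balance (£30,000), for a total of £80,000. The remaining £120,000 passes to the descendants.
The descendants' portion (£120,000) is divided at the children's generation into 5 shares of £24,000. Carmen, Joaquin, and Bilal each take £24,000. The 2 shares of the deceased (Alma and Nkechi) are combined into a pool of £48,000.
That pool (£48,000) is divided at the grandchildren's generation equally among Vikram and Ingrid: £24,000 each.

Ingrid receives £24,000.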